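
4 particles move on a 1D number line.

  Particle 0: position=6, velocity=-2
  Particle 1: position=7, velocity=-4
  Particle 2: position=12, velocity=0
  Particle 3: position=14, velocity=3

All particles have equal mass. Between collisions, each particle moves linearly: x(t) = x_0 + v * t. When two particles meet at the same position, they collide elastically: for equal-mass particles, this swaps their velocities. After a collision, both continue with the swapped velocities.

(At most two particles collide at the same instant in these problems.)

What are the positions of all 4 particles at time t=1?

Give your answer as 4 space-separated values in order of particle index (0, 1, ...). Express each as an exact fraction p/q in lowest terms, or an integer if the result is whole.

Collision at t=1/2: particles 0 and 1 swap velocities; positions: p0=5 p1=5 p2=12 p3=31/2; velocities now: v0=-4 v1=-2 v2=0 v3=3
Advance to t=1 (no further collisions before then); velocities: v0=-4 v1=-2 v2=0 v3=3; positions = 3 4 12 17

Answer: 3 4 12 17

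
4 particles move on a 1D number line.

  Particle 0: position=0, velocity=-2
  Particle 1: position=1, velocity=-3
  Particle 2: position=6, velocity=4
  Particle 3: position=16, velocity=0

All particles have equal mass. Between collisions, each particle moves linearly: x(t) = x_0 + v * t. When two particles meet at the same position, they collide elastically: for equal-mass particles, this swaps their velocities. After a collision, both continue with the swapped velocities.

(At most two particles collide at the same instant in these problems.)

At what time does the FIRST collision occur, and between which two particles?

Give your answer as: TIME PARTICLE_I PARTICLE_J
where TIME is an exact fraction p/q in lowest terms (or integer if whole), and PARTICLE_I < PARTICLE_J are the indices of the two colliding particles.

Pair (0,1): pos 0,1 vel -2,-3 -> gap=1, closing at 1/unit, collide at t=1
Pair (1,2): pos 1,6 vel -3,4 -> not approaching (rel speed -7 <= 0)
Pair (2,3): pos 6,16 vel 4,0 -> gap=10, closing at 4/unit, collide at t=5/2
Earliest collision: t=1 between 0 and 1

Answer: 1 0 1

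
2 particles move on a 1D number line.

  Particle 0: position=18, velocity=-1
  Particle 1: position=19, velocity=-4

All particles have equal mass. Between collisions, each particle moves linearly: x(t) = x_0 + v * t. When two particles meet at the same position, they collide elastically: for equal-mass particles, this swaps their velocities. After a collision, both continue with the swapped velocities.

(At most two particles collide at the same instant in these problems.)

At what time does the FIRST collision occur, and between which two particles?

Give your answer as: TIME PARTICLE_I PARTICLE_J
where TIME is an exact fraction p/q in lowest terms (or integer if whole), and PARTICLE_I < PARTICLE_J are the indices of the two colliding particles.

Answer: 1/3 0 1

Derivation:
Pair (0,1): pos 18,19 vel -1,-4 -> gap=1, closing at 3/unit, collide at t=1/3
Earliest collision: t=1/3 between 0 and 1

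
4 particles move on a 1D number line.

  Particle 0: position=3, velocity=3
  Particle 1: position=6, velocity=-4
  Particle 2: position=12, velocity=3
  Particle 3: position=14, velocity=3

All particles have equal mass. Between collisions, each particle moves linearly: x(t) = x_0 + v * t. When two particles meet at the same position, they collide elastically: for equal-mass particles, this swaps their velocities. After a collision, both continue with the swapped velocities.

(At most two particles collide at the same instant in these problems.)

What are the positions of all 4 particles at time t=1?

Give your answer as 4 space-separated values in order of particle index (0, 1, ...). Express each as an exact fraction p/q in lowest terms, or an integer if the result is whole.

Answer: 2 6 15 17

Derivation:
Collision at t=3/7: particles 0 and 1 swap velocities; positions: p0=30/7 p1=30/7 p2=93/7 p3=107/7; velocities now: v0=-4 v1=3 v2=3 v3=3
Advance to t=1 (no further collisions before then); velocities: v0=-4 v1=3 v2=3 v3=3; positions = 2 6 15 17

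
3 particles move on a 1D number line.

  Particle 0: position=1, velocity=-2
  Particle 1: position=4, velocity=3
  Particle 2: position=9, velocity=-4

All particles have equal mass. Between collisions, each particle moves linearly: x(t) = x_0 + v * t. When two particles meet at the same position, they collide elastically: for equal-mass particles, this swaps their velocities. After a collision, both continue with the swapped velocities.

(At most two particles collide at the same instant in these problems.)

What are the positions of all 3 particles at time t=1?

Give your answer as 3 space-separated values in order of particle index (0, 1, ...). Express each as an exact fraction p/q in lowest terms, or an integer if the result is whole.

Collision at t=5/7: particles 1 and 2 swap velocities; positions: p0=-3/7 p1=43/7 p2=43/7; velocities now: v0=-2 v1=-4 v2=3
Advance to t=1 (no further collisions before then); velocities: v0=-2 v1=-4 v2=3; positions = -1 5 7

Answer: -1 5 7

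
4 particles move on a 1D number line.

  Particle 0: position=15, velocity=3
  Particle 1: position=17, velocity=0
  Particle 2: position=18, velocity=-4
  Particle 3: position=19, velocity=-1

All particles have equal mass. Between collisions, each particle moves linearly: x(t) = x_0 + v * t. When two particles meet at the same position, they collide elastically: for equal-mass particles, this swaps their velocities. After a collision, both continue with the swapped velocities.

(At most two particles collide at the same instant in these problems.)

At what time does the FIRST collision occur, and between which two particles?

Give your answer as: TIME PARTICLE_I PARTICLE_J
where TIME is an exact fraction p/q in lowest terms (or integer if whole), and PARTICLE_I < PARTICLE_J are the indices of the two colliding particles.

Pair (0,1): pos 15,17 vel 3,0 -> gap=2, closing at 3/unit, collide at t=2/3
Pair (1,2): pos 17,18 vel 0,-4 -> gap=1, closing at 4/unit, collide at t=1/4
Pair (2,3): pos 18,19 vel -4,-1 -> not approaching (rel speed -3 <= 0)
Earliest collision: t=1/4 between 1 and 2

Answer: 1/4 1 2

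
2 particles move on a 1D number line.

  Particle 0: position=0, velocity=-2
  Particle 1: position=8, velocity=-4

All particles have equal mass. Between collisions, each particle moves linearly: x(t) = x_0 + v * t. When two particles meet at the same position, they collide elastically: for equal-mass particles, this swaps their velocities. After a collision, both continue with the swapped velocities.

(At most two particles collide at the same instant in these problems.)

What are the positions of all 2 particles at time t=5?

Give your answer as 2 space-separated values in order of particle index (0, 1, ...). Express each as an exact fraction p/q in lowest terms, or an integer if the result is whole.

Answer: -12 -10

Derivation:
Collision at t=4: particles 0 and 1 swap velocities; positions: p0=-8 p1=-8; velocities now: v0=-4 v1=-2
Advance to t=5 (no further collisions before then); velocities: v0=-4 v1=-2; positions = -12 -10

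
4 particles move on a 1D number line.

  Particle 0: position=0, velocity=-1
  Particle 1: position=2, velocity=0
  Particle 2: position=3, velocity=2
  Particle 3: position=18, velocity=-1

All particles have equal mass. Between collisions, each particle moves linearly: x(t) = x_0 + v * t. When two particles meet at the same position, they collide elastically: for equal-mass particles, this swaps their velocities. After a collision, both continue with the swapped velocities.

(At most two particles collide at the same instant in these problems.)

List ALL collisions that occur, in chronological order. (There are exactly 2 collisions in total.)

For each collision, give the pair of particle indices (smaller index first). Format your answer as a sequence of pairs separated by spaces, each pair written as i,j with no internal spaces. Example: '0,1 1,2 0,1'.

Collision at t=5: particles 2 and 3 swap velocities; positions: p0=-5 p1=2 p2=13 p3=13; velocities now: v0=-1 v1=0 v2=-1 v3=2
Collision at t=16: particles 1 and 2 swap velocities; positions: p0=-16 p1=2 p2=2 p3=35; velocities now: v0=-1 v1=-1 v2=0 v3=2

Answer: 2,3 1,2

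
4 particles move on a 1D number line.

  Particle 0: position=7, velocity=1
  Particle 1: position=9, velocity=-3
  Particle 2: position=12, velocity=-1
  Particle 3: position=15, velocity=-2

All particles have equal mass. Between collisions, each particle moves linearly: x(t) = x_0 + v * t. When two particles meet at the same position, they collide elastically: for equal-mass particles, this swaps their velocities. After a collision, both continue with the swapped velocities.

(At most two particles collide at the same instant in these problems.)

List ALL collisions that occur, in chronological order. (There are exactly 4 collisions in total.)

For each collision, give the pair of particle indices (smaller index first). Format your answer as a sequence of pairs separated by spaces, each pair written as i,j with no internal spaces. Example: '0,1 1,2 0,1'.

Collision at t=1/2: particles 0 and 1 swap velocities; positions: p0=15/2 p1=15/2 p2=23/2 p3=14; velocities now: v0=-3 v1=1 v2=-1 v3=-2
Collision at t=5/2: particles 1 and 2 swap velocities; positions: p0=3/2 p1=19/2 p2=19/2 p3=10; velocities now: v0=-3 v1=-1 v2=1 v3=-2
Collision at t=8/3: particles 2 and 3 swap velocities; positions: p0=1 p1=28/3 p2=29/3 p3=29/3; velocities now: v0=-3 v1=-1 v2=-2 v3=1
Collision at t=3: particles 1 and 2 swap velocities; positions: p0=0 p1=9 p2=9 p3=10; velocities now: v0=-3 v1=-2 v2=-1 v3=1

Answer: 0,1 1,2 2,3 1,2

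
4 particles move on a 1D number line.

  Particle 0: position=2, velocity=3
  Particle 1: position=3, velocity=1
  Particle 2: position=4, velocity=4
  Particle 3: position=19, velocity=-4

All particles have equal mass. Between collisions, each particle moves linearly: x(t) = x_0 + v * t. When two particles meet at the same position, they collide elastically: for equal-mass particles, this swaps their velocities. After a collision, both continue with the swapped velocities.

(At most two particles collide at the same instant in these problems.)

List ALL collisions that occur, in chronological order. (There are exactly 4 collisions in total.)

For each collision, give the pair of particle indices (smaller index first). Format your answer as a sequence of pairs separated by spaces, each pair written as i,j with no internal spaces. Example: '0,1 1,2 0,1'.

Answer: 0,1 2,3 1,2 0,1

Derivation:
Collision at t=1/2: particles 0 and 1 swap velocities; positions: p0=7/2 p1=7/2 p2=6 p3=17; velocities now: v0=1 v1=3 v2=4 v3=-4
Collision at t=15/8: particles 2 and 3 swap velocities; positions: p0=39/8 p1=61/8 p2=23/2 p3=23/2; velocities now: v0=1 v1=3 v2=-4 v3=4
Collision at t=17/7: particles 1 and 2 swap velocities; positions: p0=38/7 p1=65/7 p2=65/7 p3=96/7; velocities now: v0=1 v1=-4 v2=3 v3=4
Collision at t=16/5: particles 0 and 1 swap velocities; positions: p0=31/5 p1=31/5 p2=58/5 p3=84/5; velocities now: v0=-4 v1=1 v2=3 v3=4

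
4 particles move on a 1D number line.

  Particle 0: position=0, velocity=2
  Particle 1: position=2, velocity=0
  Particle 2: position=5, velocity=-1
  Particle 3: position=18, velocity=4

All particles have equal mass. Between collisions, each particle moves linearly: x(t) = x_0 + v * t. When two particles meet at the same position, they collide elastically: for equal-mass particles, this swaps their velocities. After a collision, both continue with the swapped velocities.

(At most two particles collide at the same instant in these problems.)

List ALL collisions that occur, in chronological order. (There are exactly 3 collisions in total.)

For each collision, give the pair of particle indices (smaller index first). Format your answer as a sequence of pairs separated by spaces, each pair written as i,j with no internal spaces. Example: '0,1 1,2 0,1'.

Collision at t=1: particles 0 and 1 swap velocities; positions: p0=2 p1=2 p2=4 p3=22; velocities now: v0=0 v1=2 v2=-1 v3=4
Collision at t=5/3: particles 1 and 2 swap velocities; positions: p0=2 p1=10/3 p2=10/3 p3=74/3; velocities now: v0=0 v1=-1 v2=2 v3=4
Collision at t=3: particles 0 and 1 swap velocities; positions: p0=2 p1=2 p2=6 p3=30; velocities now: v0=-1 v1=0 v2=2 v3=4

Answer: 0,1 1,2 0,1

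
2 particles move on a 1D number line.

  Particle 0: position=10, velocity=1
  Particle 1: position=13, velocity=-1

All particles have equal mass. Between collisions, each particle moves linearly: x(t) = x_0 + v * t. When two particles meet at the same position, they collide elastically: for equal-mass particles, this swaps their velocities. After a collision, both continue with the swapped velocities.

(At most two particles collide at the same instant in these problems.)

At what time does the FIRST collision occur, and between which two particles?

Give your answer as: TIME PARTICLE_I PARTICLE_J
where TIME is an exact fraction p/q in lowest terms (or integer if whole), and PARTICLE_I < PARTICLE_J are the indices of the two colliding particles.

Answer: 3/2 0 1

Derivation:
Pair (0,1): pos 10,13 vel 1,-1 -> gap=3, closing at 2/unit, collide at t=3/2
Earliest collision: t=3/2 between 0 and 1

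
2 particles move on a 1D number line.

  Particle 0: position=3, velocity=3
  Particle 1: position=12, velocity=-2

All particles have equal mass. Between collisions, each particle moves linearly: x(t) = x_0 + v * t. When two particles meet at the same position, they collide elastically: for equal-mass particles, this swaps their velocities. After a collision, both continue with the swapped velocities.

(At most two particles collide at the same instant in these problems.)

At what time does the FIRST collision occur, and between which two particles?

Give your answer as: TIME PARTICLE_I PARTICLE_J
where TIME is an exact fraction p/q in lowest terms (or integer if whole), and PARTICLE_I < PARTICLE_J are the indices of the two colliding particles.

Answer: 9/5 0 1

Derivation:
Pair (0,1): pos 3,12 vel 3,-2 -> gap=9, closing at 5/unit, collide at t=9/5
Earliest collision: t=9/5 between 0 and 1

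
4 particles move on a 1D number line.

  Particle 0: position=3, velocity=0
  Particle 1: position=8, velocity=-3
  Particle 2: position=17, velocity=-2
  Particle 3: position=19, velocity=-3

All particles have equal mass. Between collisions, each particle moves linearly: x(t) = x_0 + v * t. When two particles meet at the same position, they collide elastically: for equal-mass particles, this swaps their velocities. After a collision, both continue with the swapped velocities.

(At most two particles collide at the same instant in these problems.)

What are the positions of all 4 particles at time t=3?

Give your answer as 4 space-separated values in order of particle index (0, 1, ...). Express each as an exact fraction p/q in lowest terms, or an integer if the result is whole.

Answer: -1 3 10 11

Derivation:
Collision at t=5/3: particles 0 and 1 swap velocities; positions: p0=3 p1=3 p2=41/3 p3=14; velocities now: v0=-3 v1=0 v2=-2 v3=-3
Collision at t=2: particles 2 and 3 swap velocities; positions: p0=2 p1=3 p2=13 p3=13; velocities now: v0=-3 v1=0 v2=-3 v3=-2
Advance to t=3 (no further collisions before then); velocities: v0=-3 v1=0 v2=-3 v3=-2; positions = -1 3 10 11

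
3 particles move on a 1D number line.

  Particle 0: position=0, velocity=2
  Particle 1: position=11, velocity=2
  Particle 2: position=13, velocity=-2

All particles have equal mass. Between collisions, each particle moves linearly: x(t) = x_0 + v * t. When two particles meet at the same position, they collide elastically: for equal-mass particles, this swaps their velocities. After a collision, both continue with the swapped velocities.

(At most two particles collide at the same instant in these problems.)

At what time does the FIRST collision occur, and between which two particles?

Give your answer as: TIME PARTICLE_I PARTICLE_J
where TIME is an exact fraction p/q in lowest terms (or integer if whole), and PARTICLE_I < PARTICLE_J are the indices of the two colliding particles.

Pair (0,1): pos 0,11 vel 2,2 -> not approaching (rel speed 0 <= 0)
Pair (1,2): pos 11,13 vel 2,-2 -> gap=2, closing at 4/unit, collide at t=1/2
Earliest collision: t=1/2 between 1 and 2

Answer: 1/2 1 2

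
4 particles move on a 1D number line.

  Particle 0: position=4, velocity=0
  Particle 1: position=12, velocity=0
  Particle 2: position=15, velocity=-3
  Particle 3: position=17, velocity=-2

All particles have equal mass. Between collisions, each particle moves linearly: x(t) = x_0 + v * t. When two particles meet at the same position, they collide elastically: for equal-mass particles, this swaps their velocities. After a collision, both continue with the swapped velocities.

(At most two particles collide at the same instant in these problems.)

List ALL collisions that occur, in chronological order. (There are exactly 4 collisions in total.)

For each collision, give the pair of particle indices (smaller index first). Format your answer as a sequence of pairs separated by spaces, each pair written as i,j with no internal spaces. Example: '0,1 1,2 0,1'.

Collision at t=1: particles 1 and 2 swap velocities; positions: p0=4 p1=12 p2=12 p3=15; velocities now: v0=0 v1=-3 v2=0 v3=-2
Collision at t=5/2: particles 2 and 3 swap velocities; positions: p0=4 p1=15/2 p2=12 p3=12; velocities now: v0=0 v1=-3 v2=-2 v3=0
Collision at t=11/3: particles 0 and 1 swap velocities; positions: p0=4 p1=4 p2=29/3 p3=12; velocities now: v0=-3 v1=0 v2=-2 v3=0
Collision at t=13/2: particles 1 and 2 swap velocities; positions: p0=-9/2 p1=4 p2=4 p3=12; velocities now: v0=-3 v1=-2 v2=0 v3=0

Answer: 1,2 2,3 0,1 1,2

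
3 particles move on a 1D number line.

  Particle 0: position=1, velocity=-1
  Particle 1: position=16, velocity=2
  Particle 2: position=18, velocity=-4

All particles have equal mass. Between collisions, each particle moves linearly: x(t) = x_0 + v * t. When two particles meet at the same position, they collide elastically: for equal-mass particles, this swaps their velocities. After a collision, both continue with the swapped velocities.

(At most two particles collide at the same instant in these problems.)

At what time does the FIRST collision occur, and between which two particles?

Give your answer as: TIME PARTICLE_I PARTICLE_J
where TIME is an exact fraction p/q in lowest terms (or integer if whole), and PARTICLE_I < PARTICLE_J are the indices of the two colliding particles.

Answer: 1/3 1 2

Derivation:
Pair (0,1): pos 1,16 vel -1,2 -> not approaching (rel speed -3 <= 0)
Pair (1,2): pos 16,18 vel 2,-4 -> gap=2, closing at 6/unit, collide at t=1/3
Earliest collision: t=1/3 between 1 and 2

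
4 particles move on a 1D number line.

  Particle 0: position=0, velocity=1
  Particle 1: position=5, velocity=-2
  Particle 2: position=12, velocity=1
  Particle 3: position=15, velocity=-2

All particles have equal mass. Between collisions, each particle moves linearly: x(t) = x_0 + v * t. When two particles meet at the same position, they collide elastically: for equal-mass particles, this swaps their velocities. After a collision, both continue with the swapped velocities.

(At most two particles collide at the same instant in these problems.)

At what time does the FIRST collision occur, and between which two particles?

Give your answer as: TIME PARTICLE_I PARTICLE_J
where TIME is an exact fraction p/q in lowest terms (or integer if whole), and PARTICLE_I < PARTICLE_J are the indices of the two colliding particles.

Pair (0,1): pos 0,5 vel 1,-2 -> gap=5, closing at 3/unit, collide at t=5/3
Pair (1,2): pos 5,12 vel -2,1 -> not approaching (rel speed -3 <= 0)
Pair (2,3): pos 12,15 vel 1,-2 -> gap=3, closing at 3/unit, collide at t=1
Earliest collision: t=1 between 2 and 3

Answer: 1 2 3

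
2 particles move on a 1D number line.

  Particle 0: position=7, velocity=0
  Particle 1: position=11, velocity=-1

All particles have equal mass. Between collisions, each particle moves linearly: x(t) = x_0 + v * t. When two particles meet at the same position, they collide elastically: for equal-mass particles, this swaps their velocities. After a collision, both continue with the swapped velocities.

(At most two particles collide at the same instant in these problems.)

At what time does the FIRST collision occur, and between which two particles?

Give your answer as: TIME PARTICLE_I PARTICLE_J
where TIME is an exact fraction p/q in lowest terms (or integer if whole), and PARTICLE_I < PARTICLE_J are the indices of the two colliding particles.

Answer: 4 0 1

Derivation:
Pair (0,1): pos 7,11 vel 0,-1 -> gap=4, closing at 1/unit, collide at t=4
Earliest collision: t=4 between 0 and 1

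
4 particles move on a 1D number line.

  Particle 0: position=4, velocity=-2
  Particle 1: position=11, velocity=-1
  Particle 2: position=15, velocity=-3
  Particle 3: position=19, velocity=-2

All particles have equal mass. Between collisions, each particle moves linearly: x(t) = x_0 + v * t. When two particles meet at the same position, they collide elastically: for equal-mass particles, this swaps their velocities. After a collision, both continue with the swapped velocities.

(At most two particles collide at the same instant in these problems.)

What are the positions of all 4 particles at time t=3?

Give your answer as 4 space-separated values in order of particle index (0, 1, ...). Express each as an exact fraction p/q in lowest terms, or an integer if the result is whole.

Answer: -2 6 8 13

Derivation:
Collision at t=2: particles 1 and 2 swap velocities; positions: p0=0 p1=9 p2=9 p3=15; velocities now: v0=-2 v1=-3 v2=-1 v3=-2
Advance to t=3 (no further collisions before then); velocities: v0=-2 v1=-3 v2=-1 v3=-2; positions = -2 6 8 13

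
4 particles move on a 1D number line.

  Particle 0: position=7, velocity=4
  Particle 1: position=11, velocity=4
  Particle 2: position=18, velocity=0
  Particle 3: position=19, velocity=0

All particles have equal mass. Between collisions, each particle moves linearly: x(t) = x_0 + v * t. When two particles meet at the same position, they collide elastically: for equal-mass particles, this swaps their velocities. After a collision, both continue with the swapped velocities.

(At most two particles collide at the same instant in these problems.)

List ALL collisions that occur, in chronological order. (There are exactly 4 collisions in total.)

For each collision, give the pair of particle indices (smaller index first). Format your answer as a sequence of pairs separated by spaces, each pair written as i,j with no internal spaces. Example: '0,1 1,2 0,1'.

Collision at t=7/4: particles 1 and 2 swap velocities; positions: p0=14 p1=18 p2=18 p3=19; velocities now: v0=4 v1=0 v2=4 v3=0
Collision at t=2: particles 2 and 3 swap velocities; positions: p0=15 p1=18 p2=19 p3=19; velocities now: v0=4 v1=0 v2=0 v3=4
Collision at t=11/4: particles 0 and 1 swap velocities; positions: p0=18 p1=18 p2=19 p3=22; velocities now: v0=0 v1=4 v2=0 v3=4
Collision at t=3: particles 1 and 2 swap velocities; positions: p0=18 p1=19 p2=19 p3=23; velocities now: v0=0 v1=0 v2=4 v3=4

Answer: 1,2 2,3 0,1 1,2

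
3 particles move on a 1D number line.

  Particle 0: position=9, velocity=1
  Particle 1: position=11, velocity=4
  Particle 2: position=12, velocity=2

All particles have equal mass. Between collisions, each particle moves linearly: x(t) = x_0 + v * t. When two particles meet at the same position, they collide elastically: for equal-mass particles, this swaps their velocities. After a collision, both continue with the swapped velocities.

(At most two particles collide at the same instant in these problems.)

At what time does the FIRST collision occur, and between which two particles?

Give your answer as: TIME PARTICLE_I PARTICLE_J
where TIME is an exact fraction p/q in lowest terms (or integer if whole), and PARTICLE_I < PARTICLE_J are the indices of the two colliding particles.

Answer: 1/2 1 2

Derivation:
Pair (0,1): pos 9,11 vel 1,4 -> not approaching (rel speed -3 <= 0)
Pair (1,2): pos 11,12 vel 4,2 -> gap=1, closing at 2/unit, collide at t=1/2
Earliest collision: t=1/2 between 1 and 2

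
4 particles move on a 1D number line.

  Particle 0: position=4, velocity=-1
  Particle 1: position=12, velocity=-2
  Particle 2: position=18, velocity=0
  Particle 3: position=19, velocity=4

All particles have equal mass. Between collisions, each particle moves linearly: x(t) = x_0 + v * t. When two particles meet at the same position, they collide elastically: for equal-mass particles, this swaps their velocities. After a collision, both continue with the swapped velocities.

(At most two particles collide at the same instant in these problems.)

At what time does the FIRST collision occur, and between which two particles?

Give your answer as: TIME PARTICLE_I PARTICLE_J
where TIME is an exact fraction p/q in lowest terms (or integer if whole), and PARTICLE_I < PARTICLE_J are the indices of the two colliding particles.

Answer: 8 0 1

Derivation:
Pair (0,1): pos 4,12 vel -1,-2 -> gap=8, closing at 1/unit, collide at t=8
Pair (1,2): pos 12,18 vel -2,0 -> not approaching (rel speed -2 <= 0)
Pair (2,3): pos 18,19 vel 0,4 -> not approaching (rel speed -4 <= 0)
Earliest collision: t=8 between 0 and 1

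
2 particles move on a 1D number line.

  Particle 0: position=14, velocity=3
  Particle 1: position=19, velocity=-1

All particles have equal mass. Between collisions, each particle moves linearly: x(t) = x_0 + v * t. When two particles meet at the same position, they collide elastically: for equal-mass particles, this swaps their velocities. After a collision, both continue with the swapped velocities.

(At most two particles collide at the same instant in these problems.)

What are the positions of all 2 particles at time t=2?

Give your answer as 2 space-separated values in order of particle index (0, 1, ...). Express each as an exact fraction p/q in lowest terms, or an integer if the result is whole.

Collision at t=5/4: particles 0 and 1 swap velocities; positions: p0=71/4 p1=71/4; velocities now: v0=-1 v1=3
Advance to t=2 (no further collisions before then); velocities: v0=-1 v1=3; positions = 17 20

Answer: 17 20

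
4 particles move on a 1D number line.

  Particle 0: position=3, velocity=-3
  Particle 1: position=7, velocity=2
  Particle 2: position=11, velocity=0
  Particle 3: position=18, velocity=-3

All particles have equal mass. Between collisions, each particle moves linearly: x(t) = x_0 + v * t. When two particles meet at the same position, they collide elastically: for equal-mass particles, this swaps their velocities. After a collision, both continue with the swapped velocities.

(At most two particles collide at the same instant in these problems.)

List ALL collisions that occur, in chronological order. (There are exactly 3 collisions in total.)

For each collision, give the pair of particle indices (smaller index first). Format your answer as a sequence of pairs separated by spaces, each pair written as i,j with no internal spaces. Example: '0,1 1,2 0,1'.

Answer: 1,2 2,3 1,2

Derivation:
Collision at t=2: particles 1 and 2 swap velocities; positions: p0=-3 p1=11 p2=11 p3=12; velocities now: v0=-3 v1=0 v2=2 v3=-3
Collision at t=11/5: particles 2 and 3 swap velocities; positions: p0=-18/5 p1=11 p2=57/5 p3=57/5; velocities now: v0=-3 v1=0 v2=-3 v3=2
Collision at t=7/3: particles 1 and 2 swap velocities; positions: p0=-4 p1=11 p2=11 p3=35/3; velocities now: v0=-3 v1=-3 v2=0 v3=2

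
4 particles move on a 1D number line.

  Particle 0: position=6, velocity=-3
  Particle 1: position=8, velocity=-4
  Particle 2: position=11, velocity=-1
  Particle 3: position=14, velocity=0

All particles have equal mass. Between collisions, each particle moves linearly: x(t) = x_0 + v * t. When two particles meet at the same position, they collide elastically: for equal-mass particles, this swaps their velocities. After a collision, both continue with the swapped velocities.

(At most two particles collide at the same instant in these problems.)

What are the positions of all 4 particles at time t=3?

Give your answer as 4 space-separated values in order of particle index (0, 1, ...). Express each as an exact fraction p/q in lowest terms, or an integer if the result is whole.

Collision at t=2: particles 0 and 1 swap velocities; positions: p0=0 p1=0 p2=9 p3=14; velocities now: v0=-4 v1=-3 v2=-1 v3=0
Advance to t=3 (no further collisions before then); velocities: v0=-4 v1=-3 v2=-1 v3=0; positions = -4 -3 8 14

Answer: -4 -3 8 14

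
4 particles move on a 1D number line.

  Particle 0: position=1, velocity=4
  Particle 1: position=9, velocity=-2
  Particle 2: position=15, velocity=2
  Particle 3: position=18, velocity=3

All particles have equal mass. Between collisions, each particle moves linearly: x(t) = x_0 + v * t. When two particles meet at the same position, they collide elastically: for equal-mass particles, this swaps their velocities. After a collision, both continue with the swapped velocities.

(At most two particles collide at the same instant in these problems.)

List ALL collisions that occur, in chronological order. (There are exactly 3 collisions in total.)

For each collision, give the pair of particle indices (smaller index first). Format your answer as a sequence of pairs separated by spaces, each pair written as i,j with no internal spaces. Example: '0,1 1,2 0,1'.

Collision at t=4/3: particles 0 and 1 swap velocities; positions: p0=19/3 p1=19/3 p2=53/3 p3=22; velocities now: v0=-2 v1=4 v2=2 v3=3
Collision at t=7: particles 1 and 2 swap velocities; positions: p0=-5 p1=29 p2=29 p3=39; velocities now: v0=-2 v1=2 v2=4 v3=3
Collision at t=17: particles 2 and 3 swap velocities; positions: p0=-25 p1=49 p2=69 p3=69; velocities now: v0=-2 v1=2 v2=3 v3=4

Answer: 0,1 1,2 2,3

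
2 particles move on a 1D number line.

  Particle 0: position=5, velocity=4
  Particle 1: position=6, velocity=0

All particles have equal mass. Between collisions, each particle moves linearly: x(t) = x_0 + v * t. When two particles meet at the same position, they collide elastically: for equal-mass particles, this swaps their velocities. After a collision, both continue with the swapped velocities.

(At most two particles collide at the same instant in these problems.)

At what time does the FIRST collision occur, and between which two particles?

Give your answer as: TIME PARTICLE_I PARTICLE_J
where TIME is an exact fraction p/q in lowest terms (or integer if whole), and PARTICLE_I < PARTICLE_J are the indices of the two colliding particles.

Pair (0,1): pos 5,6 vel 4,0 -> gap=1, closing at 4/unit, collide at t=1/4
Earliest collision: t=1/4 between 0 and 1

Answer: 1/4 0 1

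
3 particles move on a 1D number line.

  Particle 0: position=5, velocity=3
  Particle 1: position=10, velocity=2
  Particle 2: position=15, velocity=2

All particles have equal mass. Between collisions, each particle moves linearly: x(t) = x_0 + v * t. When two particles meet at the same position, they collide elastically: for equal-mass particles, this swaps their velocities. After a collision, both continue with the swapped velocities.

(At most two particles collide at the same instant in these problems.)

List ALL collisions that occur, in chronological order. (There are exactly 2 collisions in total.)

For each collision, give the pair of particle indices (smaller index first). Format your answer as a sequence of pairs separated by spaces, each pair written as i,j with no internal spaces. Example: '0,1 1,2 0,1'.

Collision at t=5: particles 0 and 1 swap velocities; positions: p0=20 p1=20 p2=25; velocities now: v0=2 v1=3 v2=2
Collision at t=10: particles 1 and 2 swap velocities; positions: p0=30 p1=35 p2=35; velocities now: v0=2 v1=2 v2=3

Answer: 0,1 1,2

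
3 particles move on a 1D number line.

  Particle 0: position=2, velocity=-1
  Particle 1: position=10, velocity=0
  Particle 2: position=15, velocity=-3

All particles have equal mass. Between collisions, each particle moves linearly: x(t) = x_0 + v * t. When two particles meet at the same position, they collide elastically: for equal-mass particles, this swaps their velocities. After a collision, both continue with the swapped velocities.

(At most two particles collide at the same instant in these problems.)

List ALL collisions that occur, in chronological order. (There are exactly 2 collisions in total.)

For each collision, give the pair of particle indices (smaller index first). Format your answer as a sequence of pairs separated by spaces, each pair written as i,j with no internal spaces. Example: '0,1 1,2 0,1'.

Collision at t=5/3: particles 1 and 2 swap velocities; positions: p0=1/3 p1=10 p2=10; velocities now: v0=-1 v1=-3 v2=0
Collision at t=13/2: particles 0 and 1 swap velocities; positions: p0=-9/2 p1=-9/2 p2=10; velocities now: v0=-3 v1=-1 v2=0

Answer: 1,2 0,1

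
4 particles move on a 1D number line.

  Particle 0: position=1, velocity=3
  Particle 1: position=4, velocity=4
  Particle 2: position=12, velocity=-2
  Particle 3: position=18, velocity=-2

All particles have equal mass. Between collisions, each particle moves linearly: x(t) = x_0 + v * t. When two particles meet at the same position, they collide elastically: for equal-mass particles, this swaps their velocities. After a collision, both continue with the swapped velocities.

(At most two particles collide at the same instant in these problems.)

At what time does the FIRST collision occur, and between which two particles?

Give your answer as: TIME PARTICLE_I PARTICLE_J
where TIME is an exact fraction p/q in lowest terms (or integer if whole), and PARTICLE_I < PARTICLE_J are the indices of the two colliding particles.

Pair (0,1): pos 1,4 vel 3,4 -> not approaching (rel speed -1 <= 0)
Pair (1,2): pos 4,12 vel 4,-2 -> gap=8, closing at 6/unit, collide at t=4/3
Pair (2,3): pos 12,18 vel -2,-2 -> not approaching (rel speed 0 <= 0)
Earliest collision: t=4/3 between 1 and 2

Answer: 4/3 1 2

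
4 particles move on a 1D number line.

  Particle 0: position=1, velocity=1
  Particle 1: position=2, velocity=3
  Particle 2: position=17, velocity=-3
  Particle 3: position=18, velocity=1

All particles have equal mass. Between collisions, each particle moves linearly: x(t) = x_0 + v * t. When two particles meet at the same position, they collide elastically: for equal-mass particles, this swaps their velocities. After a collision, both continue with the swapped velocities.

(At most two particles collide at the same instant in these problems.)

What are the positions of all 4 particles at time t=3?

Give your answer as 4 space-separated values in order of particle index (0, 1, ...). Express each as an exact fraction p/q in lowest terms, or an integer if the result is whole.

Collision at t=5/2: particles 1 and 2 swap velocities; positions: p0=7/2 p1=19/2 p2=19/2 p3=41/2; velocities now: v0=1 v1=-3 v2=3 v3=1
Advance to t=3 (no further collisions before then); velocities: v0=1 v1=-3 v2=3 v3=1; positions = 4 8 11 21

Answer: 4 8 11 21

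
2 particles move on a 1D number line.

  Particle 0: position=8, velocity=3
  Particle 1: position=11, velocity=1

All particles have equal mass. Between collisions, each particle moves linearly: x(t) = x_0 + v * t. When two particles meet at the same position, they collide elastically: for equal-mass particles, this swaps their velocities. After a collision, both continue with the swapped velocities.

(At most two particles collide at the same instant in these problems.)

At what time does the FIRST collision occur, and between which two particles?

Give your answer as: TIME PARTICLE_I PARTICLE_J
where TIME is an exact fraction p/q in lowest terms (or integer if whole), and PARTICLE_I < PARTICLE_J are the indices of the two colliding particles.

Answer: 3/2 0 1

Derivation:
Pair (0,1): pos 8,11 vel 3,1 -> gap=3, closing at 2/unit, collide at t=3/2
Earliest collision: t=3/2 between 0 and 1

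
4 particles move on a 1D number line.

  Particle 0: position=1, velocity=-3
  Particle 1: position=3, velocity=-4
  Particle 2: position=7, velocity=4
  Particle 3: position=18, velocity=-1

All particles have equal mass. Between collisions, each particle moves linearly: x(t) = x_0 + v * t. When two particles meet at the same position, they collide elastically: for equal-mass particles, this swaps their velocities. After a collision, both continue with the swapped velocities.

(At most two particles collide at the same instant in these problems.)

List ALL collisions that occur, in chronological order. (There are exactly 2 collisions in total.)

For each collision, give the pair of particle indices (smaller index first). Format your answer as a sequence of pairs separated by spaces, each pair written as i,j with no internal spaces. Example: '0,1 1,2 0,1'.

Collision at t=2: particles 0 and 1 swap velocities; positions: p0=-5 p1=-5 p2=15 p3=16; velocities now: v0=-4 v1=-3 v2=4 v3=-1
Collision at t=11/5: particles 2 and 3 swap velocities; positions: p0=-29/5 p1=-28/5 p2=79/5 p3=79/5; velocities now: v0=-4 v1=-3 v2=-1 v3=4

Answer: 0,1 2,3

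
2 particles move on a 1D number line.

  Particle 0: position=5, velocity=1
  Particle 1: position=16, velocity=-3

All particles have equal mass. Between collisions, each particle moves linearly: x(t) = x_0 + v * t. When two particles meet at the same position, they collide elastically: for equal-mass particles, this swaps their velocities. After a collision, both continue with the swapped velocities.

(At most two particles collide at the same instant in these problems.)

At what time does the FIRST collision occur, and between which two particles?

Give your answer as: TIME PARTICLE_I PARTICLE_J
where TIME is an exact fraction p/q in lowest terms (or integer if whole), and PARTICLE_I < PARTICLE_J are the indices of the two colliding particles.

Pair (0,1): pos 5,16 vel 1,-3 -> gap=11, closing at 4/unit, collide at t=11/4
Earliest collision: t=11/4 between 0 and 1

Answer: 11/4 0 1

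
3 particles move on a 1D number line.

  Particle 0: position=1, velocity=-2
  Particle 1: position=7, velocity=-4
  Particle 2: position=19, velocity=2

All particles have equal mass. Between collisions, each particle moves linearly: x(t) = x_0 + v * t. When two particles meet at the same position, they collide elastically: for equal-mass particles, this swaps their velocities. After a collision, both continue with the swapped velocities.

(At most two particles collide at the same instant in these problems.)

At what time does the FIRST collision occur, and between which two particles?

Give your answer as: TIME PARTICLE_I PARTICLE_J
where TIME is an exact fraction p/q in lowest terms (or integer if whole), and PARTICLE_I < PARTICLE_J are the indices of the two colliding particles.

Answer: 3 0 1

Derivation:
Pair (0,1): pos 1,7 vel -2,-4 -> gap=6, closing at 2/unit, collide at t=3
Pair (1,2): pos 7,19 vel -4,2 -> not approaching (rel speed -6 <= 0)
Earliest collision: t=3 between 0 and 1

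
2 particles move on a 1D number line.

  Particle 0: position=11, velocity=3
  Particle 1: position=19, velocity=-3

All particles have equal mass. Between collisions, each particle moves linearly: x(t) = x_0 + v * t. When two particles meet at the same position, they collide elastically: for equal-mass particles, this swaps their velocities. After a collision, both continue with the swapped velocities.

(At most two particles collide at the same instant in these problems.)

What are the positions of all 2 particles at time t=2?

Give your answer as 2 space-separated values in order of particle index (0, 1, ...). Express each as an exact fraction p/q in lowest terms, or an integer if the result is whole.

Collision at t=4/3: particles 0 and 1 swap velocities; positions: p0=15 p1=15; velocities now: v0=-3 v1=3
Advance to t=2 (no further collisions before then); velocities: v0=-3 v1=3; positions = 13 17

Answer: 13 17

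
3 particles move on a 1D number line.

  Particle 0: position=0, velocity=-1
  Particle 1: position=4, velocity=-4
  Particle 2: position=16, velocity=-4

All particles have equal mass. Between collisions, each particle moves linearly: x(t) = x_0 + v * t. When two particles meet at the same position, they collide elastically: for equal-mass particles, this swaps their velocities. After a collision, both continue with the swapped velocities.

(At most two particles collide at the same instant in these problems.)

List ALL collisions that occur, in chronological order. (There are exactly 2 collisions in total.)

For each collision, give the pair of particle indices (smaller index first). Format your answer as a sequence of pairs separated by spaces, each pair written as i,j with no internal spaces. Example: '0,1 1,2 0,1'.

Collision at t=4/3: particles 0 and 1 swap velocities; positions: p0=-4/3 p1=-4/3 p2=32/3; velocities now: v0=-4 v1=-1 v2=-4
Collision at t=16/3: particles 1 and 2 swap velocities; positions: p0=-52/3 p1=-16/3 p2=-16/3; velocities now: v0=-4 v1=-4 v2=-1

Answer: 0,1 1,2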